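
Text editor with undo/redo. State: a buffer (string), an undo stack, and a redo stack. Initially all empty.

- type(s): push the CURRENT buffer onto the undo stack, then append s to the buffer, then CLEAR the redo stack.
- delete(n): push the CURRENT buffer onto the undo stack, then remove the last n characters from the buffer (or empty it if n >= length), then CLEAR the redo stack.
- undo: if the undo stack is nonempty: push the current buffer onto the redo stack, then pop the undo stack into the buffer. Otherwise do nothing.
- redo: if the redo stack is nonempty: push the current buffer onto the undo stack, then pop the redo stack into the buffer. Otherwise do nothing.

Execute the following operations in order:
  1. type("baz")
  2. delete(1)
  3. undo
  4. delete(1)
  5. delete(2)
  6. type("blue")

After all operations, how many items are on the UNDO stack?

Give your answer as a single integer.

Answer: 4

Derivation:
After op 1 (type): buf='baz' undo_depth=1 redo_depth=0
After op 2 (delete): buf='ba' undo_depth=2 redo_depth=0
After op 3 (undo): buf='baz' undo_depth=1 redo_depth=1
After op 4 (delete): buf='ba' undo_depth=2 redo_depth=0
After op 5 (delete): buf='(empty)' undo_depth=3 redo_depth=0
After op 6 (type): buf='blue' undo_depth=4 redo_depth=0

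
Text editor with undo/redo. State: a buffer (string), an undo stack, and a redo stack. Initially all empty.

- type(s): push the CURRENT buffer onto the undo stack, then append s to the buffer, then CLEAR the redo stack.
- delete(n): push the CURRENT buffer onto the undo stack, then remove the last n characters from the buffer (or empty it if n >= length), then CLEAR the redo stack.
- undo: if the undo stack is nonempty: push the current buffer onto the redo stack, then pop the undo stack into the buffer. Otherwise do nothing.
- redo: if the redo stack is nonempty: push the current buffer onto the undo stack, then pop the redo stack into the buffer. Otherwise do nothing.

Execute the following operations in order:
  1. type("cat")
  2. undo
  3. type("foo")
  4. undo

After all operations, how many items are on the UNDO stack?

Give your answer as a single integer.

After op 1 (type): buf='cat' undo_depth=1 redo_depth=0
After op 2 (undo): buf='(empty)' undo_depth=0 redo_depth=1
After op 3 (type): buf='foo' undo_depth=1 redo_depth=0
After op 4 (undo): buf='(empty)' undo_depth=0 redo_depth=1

Answer: 0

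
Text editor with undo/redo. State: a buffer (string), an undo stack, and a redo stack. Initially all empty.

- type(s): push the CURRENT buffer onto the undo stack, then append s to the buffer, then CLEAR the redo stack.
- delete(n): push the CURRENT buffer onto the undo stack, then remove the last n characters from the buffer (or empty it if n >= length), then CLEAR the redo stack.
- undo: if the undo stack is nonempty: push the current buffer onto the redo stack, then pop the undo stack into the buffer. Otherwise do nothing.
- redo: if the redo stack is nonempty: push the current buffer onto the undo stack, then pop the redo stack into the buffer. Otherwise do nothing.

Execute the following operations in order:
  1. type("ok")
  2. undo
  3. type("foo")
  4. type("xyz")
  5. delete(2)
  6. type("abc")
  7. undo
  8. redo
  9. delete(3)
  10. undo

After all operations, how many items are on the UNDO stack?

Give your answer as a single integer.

After op 1 (type): buf='ok' undo_depth=1 redo_depth=0
After op 2 (undo): buf='(empty)' undo_depth=0 redo_depth=1
After op 3 (type): buf='foo' undo_depth=1 redo_depth=0
After op 4 (type): buf='fooxyz' undo_depth=2 redo_depth=0
After op 5 (delete): buf='foox' undo_depth=3 redo_depth=0
After op 6 (type): buf='fooxabc' undo_depth=4 redo_depth=0
After op 7 (undo): buf='foox' undo_depth=3 redo_depth=1
After op 8 (redo): buf='fooxabc' undo_depth=4 redo_depth=0
After op 9 (delete): buf='foox' undo_depth=5 redo_depth=0
After op 10 (undo): buf='fooxabc' undo_depth=4 redo_depth=1

Answer: 4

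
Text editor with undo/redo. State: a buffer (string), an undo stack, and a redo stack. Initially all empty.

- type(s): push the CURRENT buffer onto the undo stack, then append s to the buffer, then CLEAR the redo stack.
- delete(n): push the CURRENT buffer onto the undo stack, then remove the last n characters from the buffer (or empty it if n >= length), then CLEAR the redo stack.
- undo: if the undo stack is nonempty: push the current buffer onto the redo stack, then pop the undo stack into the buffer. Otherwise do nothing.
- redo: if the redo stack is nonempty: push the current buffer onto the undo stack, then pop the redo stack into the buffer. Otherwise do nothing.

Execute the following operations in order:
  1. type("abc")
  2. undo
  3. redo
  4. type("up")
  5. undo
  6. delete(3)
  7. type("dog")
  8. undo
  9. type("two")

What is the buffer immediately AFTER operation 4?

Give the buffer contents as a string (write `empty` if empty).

After op 1 (type): buf='abc' undo_depth=1 redo_depth=0
After op 2 (undo): buf='(empty)' undo_depth=0 redo_depth=1
After op 3 (redo): buf='abc' undo_depth=1 redo_depth=0
After op 4 (type): buf='abcup' undo_depth=2 redo_depth=0

Answer: abcup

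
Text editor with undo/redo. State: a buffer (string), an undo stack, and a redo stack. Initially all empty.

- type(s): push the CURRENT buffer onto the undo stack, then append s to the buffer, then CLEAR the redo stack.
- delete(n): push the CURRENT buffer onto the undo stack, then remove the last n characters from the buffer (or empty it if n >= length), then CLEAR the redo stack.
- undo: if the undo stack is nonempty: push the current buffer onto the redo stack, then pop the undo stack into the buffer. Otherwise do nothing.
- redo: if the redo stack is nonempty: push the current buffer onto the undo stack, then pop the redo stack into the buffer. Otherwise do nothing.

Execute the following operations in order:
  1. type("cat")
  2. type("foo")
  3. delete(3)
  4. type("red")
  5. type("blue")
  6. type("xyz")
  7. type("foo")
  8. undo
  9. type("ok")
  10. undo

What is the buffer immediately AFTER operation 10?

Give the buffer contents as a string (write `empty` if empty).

Answer: catredbluexyz

Derivation:
After op 1 (type): buf='cat' undo_depth=1 redo_depth=0
After op 2 (type): buf='catfoo' undo_depth=2 redo_depth=0
After op 3 (delete): buf='cat' undo_depth=3 redo_depth=0
After op 4 (type): buf='catred' undo_depth=4 redo_depth=0
After op 5 (type): buf='catredblue' undo_depth=5 redo_depth=0
After op 6 (type): buf='catredbluexyz' undo_depth=6 redo_depth=0
After op 7 (type): buf='catredbluexyzfoo' undo_depth=7 redo_depth=0
After op 8 (undo): buf='catredbluexyz' undo_depth=6 redo_depth=1
After op 9 (type): buf='catredbluexyzok' undo_depth=7 redo_depth=0
After op 10 (undo): buf='catredbluexyz' undo_depth=6 redo_depth=1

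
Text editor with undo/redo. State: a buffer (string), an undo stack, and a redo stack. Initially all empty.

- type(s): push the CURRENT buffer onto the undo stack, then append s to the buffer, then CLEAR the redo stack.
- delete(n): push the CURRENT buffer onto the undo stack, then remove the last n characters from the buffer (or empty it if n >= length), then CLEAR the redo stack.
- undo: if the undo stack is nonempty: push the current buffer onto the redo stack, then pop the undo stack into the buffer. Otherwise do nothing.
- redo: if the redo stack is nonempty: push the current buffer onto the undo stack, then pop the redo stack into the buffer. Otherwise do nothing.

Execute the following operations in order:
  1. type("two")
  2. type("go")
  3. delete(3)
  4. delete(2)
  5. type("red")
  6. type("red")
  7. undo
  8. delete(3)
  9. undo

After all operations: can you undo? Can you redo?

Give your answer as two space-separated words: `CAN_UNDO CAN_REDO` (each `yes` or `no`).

After op 1 (type): buf='two' undo_depth=1 redo_depth=0
After op 2 (type): buf='twogo' undo_depth=2 redo_depth=0
After op 3 (delete): buf='tw' undo_depth=3 redo_depth=0
After op 4 (delete): buf='(empty)' undo_depth=4 redo_depth=0
After op 5 (type): buf='red' undo_depth=5 redo_depth=0
After op 6 (type): buf='redred' undo_depth=6 redo_depth=0
After op 7 (undo): buf='red' undo_depth=5 redo_depth=1
After op 8 (delete): buf='(empty)' undo_depth=6 redo_depth=0
After op 9 (undo): buf='red' undo_depth=5 redo_depth=1

Answer: yes yes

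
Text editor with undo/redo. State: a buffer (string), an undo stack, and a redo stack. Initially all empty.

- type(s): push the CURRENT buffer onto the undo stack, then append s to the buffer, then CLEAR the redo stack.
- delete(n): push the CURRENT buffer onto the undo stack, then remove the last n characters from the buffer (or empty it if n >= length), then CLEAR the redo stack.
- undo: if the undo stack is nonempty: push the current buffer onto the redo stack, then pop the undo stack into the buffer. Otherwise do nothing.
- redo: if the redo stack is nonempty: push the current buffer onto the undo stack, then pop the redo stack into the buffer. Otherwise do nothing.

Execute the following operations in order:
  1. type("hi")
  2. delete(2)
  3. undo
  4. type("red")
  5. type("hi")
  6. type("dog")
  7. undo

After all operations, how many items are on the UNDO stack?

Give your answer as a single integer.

Answer: 3

Derivation:
After op 1 (type): buf='hi' undo_depth=1 redo_depth=0
After op 2 (delete): buf='(empty)' undo_depth=2 redo_depth=0
After op 3 (undo): buf='hi' undo_depth=1 redo_depth=1
After op 4 (type): buf='hired' undo_depth=2 redo_depth=0
After op 5 (type): buf='hiredhi' undo_depth=3 redo_depth=0
After op 6 (type): buf='hiredhidog' undo_depth=4 redo_depth=0
After op 7 (undo): buf='hiredhi' undo_depth=3 redo_depth=1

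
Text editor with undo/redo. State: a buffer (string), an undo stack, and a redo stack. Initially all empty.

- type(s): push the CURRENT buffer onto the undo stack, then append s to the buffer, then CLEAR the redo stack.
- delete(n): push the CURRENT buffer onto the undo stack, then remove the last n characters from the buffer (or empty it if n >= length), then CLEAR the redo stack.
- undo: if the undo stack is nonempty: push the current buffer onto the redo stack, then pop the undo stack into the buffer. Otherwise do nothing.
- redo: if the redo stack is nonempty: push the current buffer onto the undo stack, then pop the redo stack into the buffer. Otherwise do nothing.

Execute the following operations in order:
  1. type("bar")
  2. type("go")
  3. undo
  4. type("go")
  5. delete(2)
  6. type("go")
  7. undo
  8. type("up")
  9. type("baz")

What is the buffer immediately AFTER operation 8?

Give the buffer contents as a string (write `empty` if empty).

Answer: barup

Derivation:
After op 1 (type): buf='bar' undo_depth=1 redo_depth=0
After op 2 (type): buf='bargo' undo_depth=2 redo_depth=0
After op 3 (undo): buf='bar' undo_depth=1 redo_depth=1
After op 4 (type): buf='bargo' undo_depth=2 redo_depth=0
After op 5 (delete): buf='bar' undo_depth=3 redo_depth=0
After op 6 (type): buf='bargo' undo_depth=4 redo_depth=0
After op 7 (undo): buf='bar' undo_depth=3 redo_depth=1
After op 8 (type): buf='barup' undo_depth=4 redo_depth=0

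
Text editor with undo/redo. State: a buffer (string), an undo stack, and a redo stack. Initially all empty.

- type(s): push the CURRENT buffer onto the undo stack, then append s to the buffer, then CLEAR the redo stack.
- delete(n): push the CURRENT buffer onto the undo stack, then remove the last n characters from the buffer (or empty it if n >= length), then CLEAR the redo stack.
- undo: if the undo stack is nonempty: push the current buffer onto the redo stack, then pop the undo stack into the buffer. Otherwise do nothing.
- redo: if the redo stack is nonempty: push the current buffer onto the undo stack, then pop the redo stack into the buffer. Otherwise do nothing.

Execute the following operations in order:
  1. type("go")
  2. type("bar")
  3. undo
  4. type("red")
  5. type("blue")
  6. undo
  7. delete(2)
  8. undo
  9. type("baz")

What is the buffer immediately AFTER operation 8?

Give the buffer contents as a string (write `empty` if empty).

Answer: gored

Derivation:
After op 1 (type): buf='go' undo_depth=1 redo_depth=0
After op 2 (type): buf='gobar' undo_depth=2 redo_depth=0
After op 3 (undo): buf='go' undo_depth=1 redo_depth=1
After op 4 (type): buf='gored' undo_depth=2 redo_depth=0
After op 5 (type): buf='goredblue' undo_depth=3 redo_depth=0
After op 6 (undo): buf='gored' undo_depth=2 redo_depth=1
After op 7 (delete): buf='gor' undo_depth=3 redo_depth=0
After op 8 (undo): buf='gored' undo_depth=2 redo_depth=1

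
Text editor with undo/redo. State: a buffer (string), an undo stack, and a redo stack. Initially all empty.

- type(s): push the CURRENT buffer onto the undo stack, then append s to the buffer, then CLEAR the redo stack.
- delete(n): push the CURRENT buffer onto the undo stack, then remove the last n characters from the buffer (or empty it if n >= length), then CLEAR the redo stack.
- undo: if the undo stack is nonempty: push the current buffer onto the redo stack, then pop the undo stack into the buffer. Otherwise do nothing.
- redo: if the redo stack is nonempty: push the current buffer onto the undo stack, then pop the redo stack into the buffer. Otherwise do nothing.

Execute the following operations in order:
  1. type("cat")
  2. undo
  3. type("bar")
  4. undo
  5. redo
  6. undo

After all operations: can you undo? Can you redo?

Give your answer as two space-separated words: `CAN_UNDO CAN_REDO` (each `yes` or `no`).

After op 1 (type): buf='cat' undo_depth=1 redo_depth=0
After op 2 (undo): buf='(empty)' undo_depth=0 redo_depth=1
After op 3 (type): buf='bar' undo_depth=1 redo_depth=0
After op 4 (undo): buf='(empty)' undo_depth=0 redo_depth=1
After op 5 (redo): buf='bar' undo_depth=1 redo_depth=0
After op 6 (undo): buf='(empty)' undo_depth=0 redo_depth=1

Answer: no yes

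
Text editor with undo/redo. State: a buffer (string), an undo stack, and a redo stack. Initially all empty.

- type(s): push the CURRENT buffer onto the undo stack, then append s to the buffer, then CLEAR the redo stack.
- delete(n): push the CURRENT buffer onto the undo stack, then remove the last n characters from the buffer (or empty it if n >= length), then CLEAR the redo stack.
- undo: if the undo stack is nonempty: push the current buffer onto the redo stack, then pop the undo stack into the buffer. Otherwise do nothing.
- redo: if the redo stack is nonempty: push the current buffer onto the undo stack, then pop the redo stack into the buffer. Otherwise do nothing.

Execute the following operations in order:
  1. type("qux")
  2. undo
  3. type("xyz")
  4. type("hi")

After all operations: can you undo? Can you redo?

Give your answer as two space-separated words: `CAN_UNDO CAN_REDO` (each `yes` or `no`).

After op 1 (type): buf='qux' undo_depth=1 redo_depth=0
After op 2 (undo): buf='(empty)' undo_depth=0 redo_depth=1
After op 3 (type): buf='xyz' undo_depth=1 redo_depth=0
After op 4 (type): buf='xyzhi' undo_depth=2 redo_depth=0

Answer: yes no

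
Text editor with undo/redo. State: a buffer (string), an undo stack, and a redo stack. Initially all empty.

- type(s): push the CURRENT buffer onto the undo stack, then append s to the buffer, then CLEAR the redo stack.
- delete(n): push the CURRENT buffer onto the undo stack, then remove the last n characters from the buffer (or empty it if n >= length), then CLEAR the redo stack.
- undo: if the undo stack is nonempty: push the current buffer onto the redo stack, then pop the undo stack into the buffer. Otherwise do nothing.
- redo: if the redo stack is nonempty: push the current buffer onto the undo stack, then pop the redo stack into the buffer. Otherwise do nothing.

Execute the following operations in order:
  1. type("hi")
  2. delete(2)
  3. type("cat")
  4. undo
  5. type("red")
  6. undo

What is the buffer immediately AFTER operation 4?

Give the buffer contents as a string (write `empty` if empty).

After op 1 (type): buf='hi' undo_depth=1 redo_depth=0
After op 2 (delete): buf='(empty)' undo_depth=2 redo_depth=0
After op 3 (type): buf='cat' undo_depth=3 redo_depth=0
After op 4 (undo): buf='(empty)' undo_depth=2 redo_depth=1

Answer: empty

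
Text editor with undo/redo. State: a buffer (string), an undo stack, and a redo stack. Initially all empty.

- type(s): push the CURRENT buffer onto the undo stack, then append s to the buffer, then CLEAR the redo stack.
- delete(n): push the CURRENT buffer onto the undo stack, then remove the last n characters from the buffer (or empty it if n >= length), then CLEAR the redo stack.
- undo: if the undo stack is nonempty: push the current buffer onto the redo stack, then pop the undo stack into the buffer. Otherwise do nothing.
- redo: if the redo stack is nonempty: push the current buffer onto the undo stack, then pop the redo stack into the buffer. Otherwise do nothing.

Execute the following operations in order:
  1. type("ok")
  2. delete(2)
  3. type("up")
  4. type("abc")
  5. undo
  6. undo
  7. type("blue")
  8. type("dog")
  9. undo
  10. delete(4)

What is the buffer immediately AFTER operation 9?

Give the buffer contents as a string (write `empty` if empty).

Answer: blue

Derivation:
After op 1 (type): buf='ok' undo_depth=1 redo_depth=0
After op 2 (delete): buf='(empty)' undo_depth=2 redo_depth=0
After op 3 (type): buf='up' undo_depth=3 redo_depth=0
After op 4 (type): buf='upabc' undo_depth=4 redo_depth=0
After op 5 (undo): buf='up' undo_depth=3 redo_depth=1
After op 6 (undo): buf='(empty)' undo_depth=2 redo_depth=2
After op 7 (type): buf='blue' undo_depth=3 redo_depth=0
After op 8 (type): buf='bluedog' undo_depth=4 redo_depth=0
After op 9 (undo): buf='blue' undo_depth=3 redo_depth=1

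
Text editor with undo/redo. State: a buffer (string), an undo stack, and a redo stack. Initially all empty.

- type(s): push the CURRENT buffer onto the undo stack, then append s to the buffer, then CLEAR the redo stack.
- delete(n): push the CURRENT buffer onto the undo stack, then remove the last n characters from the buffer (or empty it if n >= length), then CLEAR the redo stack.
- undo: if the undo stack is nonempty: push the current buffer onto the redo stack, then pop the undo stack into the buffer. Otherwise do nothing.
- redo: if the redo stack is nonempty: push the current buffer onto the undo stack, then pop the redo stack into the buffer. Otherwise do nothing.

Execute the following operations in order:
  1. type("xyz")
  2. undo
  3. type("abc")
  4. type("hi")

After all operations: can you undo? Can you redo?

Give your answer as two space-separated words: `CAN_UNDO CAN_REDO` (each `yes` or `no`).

After op 1 (type): buf='xyz' undo_depth=1 redo_depth=0
After op 2 (undo): buf='(empty)' undo_depth=0 redo_depth=1
After op 3 (type): buf='abc' undo_depth=1 redo_depth=0
After op 4 (type): buf='abchi' undo_depth=2 redo_depth=0

Answer: yes no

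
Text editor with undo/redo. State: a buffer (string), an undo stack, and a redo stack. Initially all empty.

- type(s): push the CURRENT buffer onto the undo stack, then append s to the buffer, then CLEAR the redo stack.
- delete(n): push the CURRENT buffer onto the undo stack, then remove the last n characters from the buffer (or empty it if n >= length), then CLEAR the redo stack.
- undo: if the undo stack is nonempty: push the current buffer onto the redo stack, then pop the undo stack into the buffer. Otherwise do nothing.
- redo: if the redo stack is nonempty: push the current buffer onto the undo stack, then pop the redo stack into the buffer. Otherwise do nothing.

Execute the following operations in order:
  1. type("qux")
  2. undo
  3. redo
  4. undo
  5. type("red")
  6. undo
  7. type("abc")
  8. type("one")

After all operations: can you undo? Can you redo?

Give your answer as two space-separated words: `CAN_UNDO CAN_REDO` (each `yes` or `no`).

After op 1 (type): buf='qux' undo_depth=1 redo_depth=0
After op 2 (undo): buf='(empty)' undo_depth=0 redo_depth=1
After op 3 (redo): buf='qux' undo_depth=1 redo_depth=0
After op 4 (undo): buf='(empty)' undo_depth=0 redo_depth=1
After op 5 (type): buf='red' undo_depth=1 redo_depth=0
After op 6 (undo): buf='(empty)' undo_depth=0 redo_depth=1
After op 7 (type): buf='abc' undo_depth=1 redo_depth=0
After op 8 (type): buf='abcone' undo_depth=2 redo_depth=0

Answer: yes no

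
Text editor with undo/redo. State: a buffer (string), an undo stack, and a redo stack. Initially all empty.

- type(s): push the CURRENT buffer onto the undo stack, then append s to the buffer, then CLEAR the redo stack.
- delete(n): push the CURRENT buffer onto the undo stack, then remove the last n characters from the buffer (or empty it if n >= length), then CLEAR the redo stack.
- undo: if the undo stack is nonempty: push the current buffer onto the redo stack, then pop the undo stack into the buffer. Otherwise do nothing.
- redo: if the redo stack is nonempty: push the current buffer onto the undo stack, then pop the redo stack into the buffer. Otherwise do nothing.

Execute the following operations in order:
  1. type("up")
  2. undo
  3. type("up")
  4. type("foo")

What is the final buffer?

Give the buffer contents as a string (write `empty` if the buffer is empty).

After op 1 (type): buf='up' undo_depth=1 redo_depth=0
After op 2 (undo): buf='(empty)' undo_depth=0 redo_depth=1
After op 3 (type): buf='up' undo_depth=1 redo_depth=0
After op 4 (type): buf='upfoo' undo_depth=2 redo_depth=0

Answer: upfoo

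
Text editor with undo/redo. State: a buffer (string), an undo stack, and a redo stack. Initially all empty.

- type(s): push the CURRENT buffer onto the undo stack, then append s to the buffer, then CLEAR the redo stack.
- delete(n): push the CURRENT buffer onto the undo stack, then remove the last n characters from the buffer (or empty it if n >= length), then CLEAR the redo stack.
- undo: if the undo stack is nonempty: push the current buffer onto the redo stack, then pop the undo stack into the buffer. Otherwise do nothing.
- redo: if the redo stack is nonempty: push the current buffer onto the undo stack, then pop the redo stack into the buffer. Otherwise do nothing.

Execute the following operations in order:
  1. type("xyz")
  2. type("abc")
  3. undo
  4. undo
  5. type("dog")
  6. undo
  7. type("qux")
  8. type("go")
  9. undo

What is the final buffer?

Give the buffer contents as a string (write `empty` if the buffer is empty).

Answer: qux

Derivation:
After op 1 (type): buf='xyz' undo_depth=1 redo_depth=0
After op 2 (type): buf='xyzabc' undo_depth=2 redo_depth=0
After op 3 (undo): buf='xyz' undo_depth=1 redo_depth=1
After op 4 (undo): buf='(empty)' undo_depth=0 redo_depth=2
After op 5 (type): buf='dog' undo_depth=1 redo_depth=0
After op 6 (undo): buf='(empty)' undo_depth=0 redo_depth=1
After op 7 (type): buf='qux' undo_depth=1 redo_depth=0
After op 8 (type): buf='quxgo' undo_depth=2 redo_depth=0
After op 9 (undo): buf='qux' undo_depth=1 redo_depth=1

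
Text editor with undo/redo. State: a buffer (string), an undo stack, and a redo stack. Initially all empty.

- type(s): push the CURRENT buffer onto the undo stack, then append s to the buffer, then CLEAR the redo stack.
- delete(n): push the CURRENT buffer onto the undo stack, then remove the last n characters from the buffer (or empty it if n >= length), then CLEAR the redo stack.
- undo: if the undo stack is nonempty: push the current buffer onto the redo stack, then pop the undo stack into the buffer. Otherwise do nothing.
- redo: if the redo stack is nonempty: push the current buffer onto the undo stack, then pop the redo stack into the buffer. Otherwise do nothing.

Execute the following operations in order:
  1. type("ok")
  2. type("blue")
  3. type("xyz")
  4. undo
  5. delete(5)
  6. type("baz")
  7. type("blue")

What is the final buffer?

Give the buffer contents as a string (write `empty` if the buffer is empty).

Answer: obazblue

Derivation:
After op 1 (type): buf='ok' undo_depth=1 redo_depth=0
After op 2 (type): buf='okblue' undo_depth=2 redo_depth=0
After op 3 (type): buf='okbluexyz' undo_depth=3 redo_depth=0
After op 4 (undo): buf='okblue' undo_depth=2 redo_depth=1
After op 5 (delete): buf='o' undo_depth=3 redo_depth=0
After op 6 (type): buf='obaz' undo_depth=4 redo_depth=0
After op 7 (type): buf='obazblue' undo_depth=5 redo_depth=0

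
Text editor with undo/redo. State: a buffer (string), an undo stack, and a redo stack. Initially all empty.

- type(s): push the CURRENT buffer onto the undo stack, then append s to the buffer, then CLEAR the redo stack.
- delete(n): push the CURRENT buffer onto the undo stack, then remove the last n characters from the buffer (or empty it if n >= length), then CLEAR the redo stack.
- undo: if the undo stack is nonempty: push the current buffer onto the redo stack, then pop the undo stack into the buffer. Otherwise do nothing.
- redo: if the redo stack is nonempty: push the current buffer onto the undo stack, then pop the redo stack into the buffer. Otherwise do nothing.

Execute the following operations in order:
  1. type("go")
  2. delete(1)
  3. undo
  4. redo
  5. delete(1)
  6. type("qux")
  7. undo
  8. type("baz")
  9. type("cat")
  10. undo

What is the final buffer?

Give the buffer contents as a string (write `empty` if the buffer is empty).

After op 1 (type): buf='go' undo_depth=1 redo_depth=0
After op 2 (delete): buf='g' undo_depth=2 redo_depth=0
After op 3 (undo): buf='go' undo_depth=1 redo_depth=1
After op 4 (redo): buf='g' undo_depth=2 redo_depth=0
After op 5 (delete): buf='(empty)' undo_depth=3 redo_depth=0
After op 6 (type): buf='qux' undo_depth=4 redo_depth=0
After op 7 (undo): buf='(empty)' undo_depth=3 redo_depth=1
After op 8 (type): buf='baz' undo_depth=4 redo_depth=0
After op 9 (type): buf='bazcat' undo_depth=5 redo_depth=0
After op 10 (undo): buf='baz' undo_depth=4 redo_depth=1

Answer: baz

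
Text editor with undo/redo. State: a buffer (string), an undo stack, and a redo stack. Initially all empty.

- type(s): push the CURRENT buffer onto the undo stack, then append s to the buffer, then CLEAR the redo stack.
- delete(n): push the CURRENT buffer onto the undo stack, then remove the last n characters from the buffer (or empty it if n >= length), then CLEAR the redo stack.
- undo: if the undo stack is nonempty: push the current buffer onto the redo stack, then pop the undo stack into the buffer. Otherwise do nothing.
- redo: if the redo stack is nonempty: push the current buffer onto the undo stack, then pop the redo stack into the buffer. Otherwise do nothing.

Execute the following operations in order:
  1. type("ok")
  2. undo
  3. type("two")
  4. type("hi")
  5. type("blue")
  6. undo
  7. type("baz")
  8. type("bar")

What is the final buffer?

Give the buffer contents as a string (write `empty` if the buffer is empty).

Answer: twohibazbar

Derivation:
After op 1 (type): buf='ok' undo_depth=1 redo_depth=0
After op 2 (undo): buf='(empty)' undo_depth=0 redo_depth=1
After op 3 (type): buf='two' undo_depth=1 redo_depth=0
After op 4 (type): buf='twohi' undo_depth=2 redo_depth=0
After op 5 (type): buf='twohiblue' undo_depth=3 redo_depth=0
After op 6 (undo): buf='twohi' undo_depth=2 redo_depth=1
After op 7 (type): buf='twohibaz' undo_depth=3 redo_depth=0
After op 8 (type): buf='twohibazbar' undo_depth=4 redo_depth=0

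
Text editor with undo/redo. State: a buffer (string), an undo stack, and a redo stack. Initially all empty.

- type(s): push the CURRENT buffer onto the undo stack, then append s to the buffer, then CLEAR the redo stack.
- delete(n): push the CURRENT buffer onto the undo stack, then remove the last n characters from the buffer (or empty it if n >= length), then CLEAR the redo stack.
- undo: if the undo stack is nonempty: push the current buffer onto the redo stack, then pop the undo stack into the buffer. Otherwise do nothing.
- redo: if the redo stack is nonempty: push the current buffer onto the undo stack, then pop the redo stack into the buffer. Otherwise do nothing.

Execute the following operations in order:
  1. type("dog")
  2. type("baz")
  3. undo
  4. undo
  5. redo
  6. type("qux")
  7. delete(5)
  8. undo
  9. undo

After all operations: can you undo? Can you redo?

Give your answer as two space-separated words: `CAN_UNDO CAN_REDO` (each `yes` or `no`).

After op 1 (type): buf='dog' undo_depth=1 redo_depth=0
After op 2 (type): buf='dogbaz' undo_depth=2 redo_depth=0
After op 3 (undo): buf='dog' undo_depth=1 redo_depth=1
After op 4 (undo): buf='(empty)' undo_depth=0 redo_depth=2
After op 5 (redo): buf='dog' undo_depth=1 redo_depth=1
After op 6 (type): buf='dogqux' undo_depth=2 redo_depth=0
After op 7 (delete): buf='d' undo_depth=3 redo_depth=0
After op 8 (undo): buf='dogqux' undo_depth=2 redo_depth=1
After op 9 (undo): buf='dog' undo_depth=1 redo_depth=2

Answer: yes yes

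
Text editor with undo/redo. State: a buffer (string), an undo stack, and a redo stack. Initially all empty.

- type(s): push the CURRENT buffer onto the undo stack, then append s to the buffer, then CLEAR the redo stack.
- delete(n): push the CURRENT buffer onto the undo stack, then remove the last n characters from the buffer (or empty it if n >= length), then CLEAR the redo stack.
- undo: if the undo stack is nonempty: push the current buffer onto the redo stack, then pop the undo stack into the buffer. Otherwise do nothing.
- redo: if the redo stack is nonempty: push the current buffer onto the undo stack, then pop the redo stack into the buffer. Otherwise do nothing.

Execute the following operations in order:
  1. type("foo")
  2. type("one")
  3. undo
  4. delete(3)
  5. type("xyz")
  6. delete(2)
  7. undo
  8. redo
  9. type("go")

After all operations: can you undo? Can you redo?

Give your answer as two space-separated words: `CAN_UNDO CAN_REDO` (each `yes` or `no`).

Answer: yes no

Derivation:
After op 1 (type): buf='foo' undo_depth=1 redo_depth=0
After op 2 (type): buf='fooone' undo_depth=2 redo_depth=0
After op 3 (undo): buf='foo' undo_depth=1 redo_depth=1
After op 4 (delete): buf='(empty)' undo_depth=2 redo_depth=0
After op 5 (type): buf='xyz' undo_depth=3 redo_depth=0
After op 6 (delete): buf='x' undo_depth=4 redo_depth=0
After op 7 (undo): buf='xyz' undo_depth=3 redo_depth=1
After op 8 (redo): buf='x' undo_depth=4 redo_depth=0
After op 9 (type): buf='xgo' undo_depth=5 redo_depth=0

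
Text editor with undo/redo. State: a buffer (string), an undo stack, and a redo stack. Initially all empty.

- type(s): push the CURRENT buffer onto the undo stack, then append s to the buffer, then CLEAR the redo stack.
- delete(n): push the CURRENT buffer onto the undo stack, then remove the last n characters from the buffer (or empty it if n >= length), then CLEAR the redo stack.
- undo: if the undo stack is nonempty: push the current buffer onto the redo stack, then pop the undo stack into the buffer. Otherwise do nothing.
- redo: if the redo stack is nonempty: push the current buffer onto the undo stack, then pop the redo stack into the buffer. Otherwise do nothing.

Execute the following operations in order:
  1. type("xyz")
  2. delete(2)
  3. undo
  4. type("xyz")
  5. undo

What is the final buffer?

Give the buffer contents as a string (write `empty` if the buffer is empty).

Answer: xyz

Derivation:
After op 1 (type): buf='xyz' undo_depth=1 redo_depth=0
After op 2 (delete): buf='x' undo_depth=2 redo_depth=0
After op 3 (undo): buf='xyz' undo_depth=1 redo_depth=1
After op 4 (type): buf='xyzxyz' undo_depth=2 redo_depth=0
After op 5 (undo): buf='xyz' undo_depth=1 redo_depth=1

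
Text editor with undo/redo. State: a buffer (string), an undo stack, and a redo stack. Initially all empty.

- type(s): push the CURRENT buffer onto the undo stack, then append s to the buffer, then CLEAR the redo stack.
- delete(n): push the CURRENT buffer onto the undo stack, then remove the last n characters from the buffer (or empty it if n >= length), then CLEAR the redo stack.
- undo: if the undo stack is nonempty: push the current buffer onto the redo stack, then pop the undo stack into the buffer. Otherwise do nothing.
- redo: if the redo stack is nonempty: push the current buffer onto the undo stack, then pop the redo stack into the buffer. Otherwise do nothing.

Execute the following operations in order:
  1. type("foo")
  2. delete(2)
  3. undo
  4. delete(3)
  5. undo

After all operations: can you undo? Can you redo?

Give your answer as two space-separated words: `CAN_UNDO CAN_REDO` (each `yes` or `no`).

Answer: yes yes

Derivation:
After op 1 (type): buf='foo' undo_depth=1 redo_depth=0
After op 2 (delete): buf='f' undo_depth=2 redo_depth=0
After op 3 (undo): buf='foo' undo_depth=1 redo_depth=1
After op 4 (delete): buf='(empty)' undo_depth=2 redo_depth=0
After op 5 (undo): buf='foo' undo_depth=1 redo_depth=1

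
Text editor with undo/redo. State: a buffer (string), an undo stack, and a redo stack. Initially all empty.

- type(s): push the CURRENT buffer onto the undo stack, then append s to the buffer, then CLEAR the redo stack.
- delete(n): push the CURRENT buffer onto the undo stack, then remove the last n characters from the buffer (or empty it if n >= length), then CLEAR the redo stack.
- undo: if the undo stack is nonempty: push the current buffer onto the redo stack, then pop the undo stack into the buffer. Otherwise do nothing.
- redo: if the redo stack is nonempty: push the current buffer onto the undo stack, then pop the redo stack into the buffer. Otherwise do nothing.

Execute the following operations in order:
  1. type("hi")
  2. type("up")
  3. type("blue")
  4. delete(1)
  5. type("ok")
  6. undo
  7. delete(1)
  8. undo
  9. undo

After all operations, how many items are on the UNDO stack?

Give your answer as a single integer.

Answer: 3

Derivation:
After op 1 (type): buf='hi' undo_depth=1 redo_depth=0
After op 2 (type): buf='hiup' undo_depth=2 redo_depth=0
After op 3 (type): buf='hiupblue' undo_depth=3 redo_depth=0
After op 4 (delete): buf='hiupblu' undo_depth=4 redo_depth=0
After op 5 (type): buf='hiupbluok' undo_depth=5 redo_depth=0
After op 6 (undo): buf='hiupblu' undo_depth=4 redo_depth=1
After op 7 (delete): buf='hiupbl' undo_depth=5 redo_depth=0
After op 8 (undo): buf='hiupblu' undo_depth=4 redo_depth=1
After op 9 (undo): buf='hiupblue' undo_depth=3 redo_depth=2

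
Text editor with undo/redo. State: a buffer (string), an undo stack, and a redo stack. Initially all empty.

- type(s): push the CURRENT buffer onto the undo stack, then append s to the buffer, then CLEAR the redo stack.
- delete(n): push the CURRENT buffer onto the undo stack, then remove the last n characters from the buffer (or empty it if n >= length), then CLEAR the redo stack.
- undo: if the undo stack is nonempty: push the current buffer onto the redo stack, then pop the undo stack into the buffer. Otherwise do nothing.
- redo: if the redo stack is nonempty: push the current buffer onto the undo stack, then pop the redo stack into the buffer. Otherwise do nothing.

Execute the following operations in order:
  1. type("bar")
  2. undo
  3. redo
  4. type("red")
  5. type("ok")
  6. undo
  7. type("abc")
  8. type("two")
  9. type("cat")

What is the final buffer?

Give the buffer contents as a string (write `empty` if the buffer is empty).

Answer: barredabctwocat

Derivation:
After op 1 (type): buf='bar' undo_depth=1 redo_depth=0
After op 2 (undo): buf='(empty)' undo_depth=0 redo_depth=1
After op 3 (redo): buf='bar' undo_depth=1 redo_depth=0
After op 4 (type): buf='barred' undo_depth=2 redo_depth=0
After op 5 (type): buf='barredok' undo_depth=3 redo_depth=0
After op 6 (undo): buf='barred' undo_depth=2 redo_depth=1
After op 7 (type): buf='barredabc' undo_depth=3 redo_depth=0
After op 8 (type): buf='barredabctwo' undo_depth=4 redo_depth=0
After op 9 (type): buf='barredabctwocat' undo_depth=5 redo_depth=0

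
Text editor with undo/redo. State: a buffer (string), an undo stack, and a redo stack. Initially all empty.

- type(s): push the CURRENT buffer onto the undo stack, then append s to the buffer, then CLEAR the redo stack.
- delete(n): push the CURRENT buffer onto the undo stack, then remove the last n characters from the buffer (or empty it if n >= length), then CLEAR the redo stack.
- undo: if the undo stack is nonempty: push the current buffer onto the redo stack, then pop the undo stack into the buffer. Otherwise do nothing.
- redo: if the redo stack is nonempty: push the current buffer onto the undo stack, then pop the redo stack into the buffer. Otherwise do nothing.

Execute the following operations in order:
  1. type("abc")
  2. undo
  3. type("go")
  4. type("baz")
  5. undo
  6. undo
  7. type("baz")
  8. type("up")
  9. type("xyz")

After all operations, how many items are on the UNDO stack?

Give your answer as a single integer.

Answer: 3

Derivation:
After op 1 (type): buf='abc' undo_depth=1 redo_depth=0
After op 2 (undo): buf='(empty)' undo_depth=0 redo_depth=1
After op 3 (type): buf='go' undo_depth=1 redo_depth=0
After op 4 (type): buf='gobaz' undo_depth=2 redo_depth=0
After op 5 (undo): buf='go' undo_depth=1 redo_depth=1
After op 6 (undo): buf='(empty)' undo_depth=0 redo_depth=2
After op 7 (type): buf='baz' undo_depth=1 redo_depth=0
After op 8 (type): buf='bazup' undo_depth=2 redo_depth=0
After op 9 (type): buf='bazupxyz' undo_depth=3 redo_depth=0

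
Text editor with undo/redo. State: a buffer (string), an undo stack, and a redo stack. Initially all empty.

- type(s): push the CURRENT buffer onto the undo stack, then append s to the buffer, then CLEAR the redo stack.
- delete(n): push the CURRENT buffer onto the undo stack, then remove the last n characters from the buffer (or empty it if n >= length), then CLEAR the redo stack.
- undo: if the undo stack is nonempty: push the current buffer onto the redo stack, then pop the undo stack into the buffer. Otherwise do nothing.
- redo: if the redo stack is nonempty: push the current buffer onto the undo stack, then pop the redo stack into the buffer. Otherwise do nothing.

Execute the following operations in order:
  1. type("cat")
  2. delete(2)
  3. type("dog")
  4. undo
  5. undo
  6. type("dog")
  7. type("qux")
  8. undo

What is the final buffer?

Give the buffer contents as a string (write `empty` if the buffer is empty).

Answer: catdog

Derivation:
After op 1 (type): buf='cat' undo_depth=1 redo_depth=0
After op 2 (delete): buf='c' undo_depth=2 redo_depth=0
After op 3 (type): buf='cdog' undo_depth=3 redo_depth=0
After op 4 (undo): buf='c' undo_depth=2 redo_depth=1
After op 5 (undo): buf='cat' undo_depth=1 redo_depth=2
After op 6 (type): buf='catdog' undo_depth=2 redo_depth=0
After op 7 (type): buf='catdogqux' undo_depth=3 redo_depth=0
After op 8 (undo): buf='catdog' undo_depth=2 redo_depth=1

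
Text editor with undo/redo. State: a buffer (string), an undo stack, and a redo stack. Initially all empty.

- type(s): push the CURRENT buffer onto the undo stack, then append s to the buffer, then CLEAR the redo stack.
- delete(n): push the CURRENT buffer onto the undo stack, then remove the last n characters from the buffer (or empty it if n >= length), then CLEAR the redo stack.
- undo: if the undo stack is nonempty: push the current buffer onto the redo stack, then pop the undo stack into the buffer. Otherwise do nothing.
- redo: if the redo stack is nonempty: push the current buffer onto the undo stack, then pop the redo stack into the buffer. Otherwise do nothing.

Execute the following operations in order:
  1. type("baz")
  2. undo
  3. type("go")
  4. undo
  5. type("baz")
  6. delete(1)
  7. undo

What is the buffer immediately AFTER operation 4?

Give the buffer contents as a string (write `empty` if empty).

Answer: empty

Derivation:
After op 1 (type): buf='baz' undo_depth=1 redo_depth=0
After op 2 (undo): buf='(empty)' undo_depth=0 redo_depth=1
After op 3 (type): buf='go' undo_depth=1 redo_depth=0
After op 4 (undo): buf='(empty)' undo_depth=0 redo_depth=1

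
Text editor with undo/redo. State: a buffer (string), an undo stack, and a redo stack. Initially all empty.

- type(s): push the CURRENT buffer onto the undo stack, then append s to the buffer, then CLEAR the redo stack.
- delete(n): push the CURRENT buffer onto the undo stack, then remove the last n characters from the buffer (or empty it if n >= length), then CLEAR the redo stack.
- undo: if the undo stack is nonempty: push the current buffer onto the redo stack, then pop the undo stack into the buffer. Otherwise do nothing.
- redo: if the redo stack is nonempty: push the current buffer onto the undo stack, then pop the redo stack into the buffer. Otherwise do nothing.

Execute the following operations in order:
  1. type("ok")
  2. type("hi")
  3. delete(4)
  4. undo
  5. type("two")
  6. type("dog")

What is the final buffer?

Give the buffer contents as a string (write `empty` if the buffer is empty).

Answer: okhitwodog

Derivation:
After op 1 (type): buf='ok' undo_depth=1 redo_depth=0
After op 2 (type): buf='okhi' undo_depth=2 redo_depth=0
After op 3 (delete): buf='(empty)' undo_depth=3 redo_depth=0
After op 4 (undo): buf='okhi' undo_depth=2 redo_depth=1
After op 5 (type): buf='okhitwo' undo_depth=3 redo_depth=0
After op 6 (type): buf='okhitwodog' undo_depth=4 redo_depth=0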